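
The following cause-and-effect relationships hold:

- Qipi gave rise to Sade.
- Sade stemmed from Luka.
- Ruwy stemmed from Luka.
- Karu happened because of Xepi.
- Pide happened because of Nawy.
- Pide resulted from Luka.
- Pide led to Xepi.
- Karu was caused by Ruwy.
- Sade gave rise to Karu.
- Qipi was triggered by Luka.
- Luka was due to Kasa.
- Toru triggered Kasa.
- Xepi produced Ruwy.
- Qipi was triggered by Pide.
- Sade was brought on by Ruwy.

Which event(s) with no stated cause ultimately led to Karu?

Nawy, Toru

Tracing upstream from Karu: Karu ← Ruwy ← Luka ← Kasa ← Toru.
A separate upstream branch: Karu ← Xepi ← Pide ← Nawy.
Each of those chain origins has no stated cause.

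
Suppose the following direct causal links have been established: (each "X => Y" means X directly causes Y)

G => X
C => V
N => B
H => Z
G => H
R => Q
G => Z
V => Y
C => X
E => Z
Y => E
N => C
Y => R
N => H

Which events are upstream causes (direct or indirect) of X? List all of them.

C, G, N

Immediate causes of X: C, G.
Further upstream: N.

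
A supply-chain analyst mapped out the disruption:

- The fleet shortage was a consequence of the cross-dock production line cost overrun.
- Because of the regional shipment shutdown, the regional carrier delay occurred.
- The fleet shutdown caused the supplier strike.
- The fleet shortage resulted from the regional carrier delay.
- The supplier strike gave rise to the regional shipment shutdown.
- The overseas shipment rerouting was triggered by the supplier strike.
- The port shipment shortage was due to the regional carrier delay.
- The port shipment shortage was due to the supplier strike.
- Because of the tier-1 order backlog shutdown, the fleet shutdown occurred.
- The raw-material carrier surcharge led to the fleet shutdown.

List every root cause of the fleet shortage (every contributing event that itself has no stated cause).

Tracing upstream from the fleet shortage: the fleet shortage ← the regional carrier delay ← the regional shipment shutdown ← the supplier strike ← the fleet shutdown ← the tier-1 order backlog shutdown.
A separate upstream branch: the fleet shortage ← the regional carrier delay ← the regional shipment shutdown ← the supplier strike ← the fleet shutdown ← the raw-material carrier surcharge.
A separate upstream branch: the fleet shortage ← the cross-dock production line cost overrun.
Each of those chain origins has no stated cause.

the cross-dock production line cost overrun, the raw-material carrier surcharge, the tier-1 order backlog shutdown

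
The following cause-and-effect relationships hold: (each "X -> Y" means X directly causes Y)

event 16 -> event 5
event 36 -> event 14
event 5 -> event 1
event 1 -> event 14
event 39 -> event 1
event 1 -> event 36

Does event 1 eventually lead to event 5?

Event 1 leads to event 36, event 14; event 5 is not among them.

No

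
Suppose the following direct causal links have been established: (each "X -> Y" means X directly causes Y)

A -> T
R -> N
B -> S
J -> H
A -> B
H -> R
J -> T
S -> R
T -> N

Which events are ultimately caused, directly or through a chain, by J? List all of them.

Direct effects: H, T.
2 steps out: R, N.
Not reachable from it: A, B, S.

H, N, R, T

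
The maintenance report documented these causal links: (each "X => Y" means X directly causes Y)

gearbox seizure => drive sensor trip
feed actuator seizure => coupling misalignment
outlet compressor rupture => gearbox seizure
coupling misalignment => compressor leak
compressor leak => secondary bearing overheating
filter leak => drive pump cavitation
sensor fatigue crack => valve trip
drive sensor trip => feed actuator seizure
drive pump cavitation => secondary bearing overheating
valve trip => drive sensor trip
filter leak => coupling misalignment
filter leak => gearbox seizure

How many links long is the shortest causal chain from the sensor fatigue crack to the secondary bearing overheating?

6

Shortest chain: the sensor fatigue crack → the valve trip → the drive sensor trip → the feed actuator seizure → the coupling misalignment → the compressor leak → the secondary bearing overheating.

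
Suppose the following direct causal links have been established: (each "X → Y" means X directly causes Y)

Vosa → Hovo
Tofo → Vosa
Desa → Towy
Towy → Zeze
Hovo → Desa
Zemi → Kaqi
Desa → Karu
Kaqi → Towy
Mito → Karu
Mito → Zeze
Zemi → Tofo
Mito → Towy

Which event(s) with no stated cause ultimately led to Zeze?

Tracing upstream from Zeze: Zeze ← Towy ← Kaqi ← Zemi.
A separate upstream branch: Zeze ← Mito.
Each of those chain origins has no stated cause.

Mito, Zemi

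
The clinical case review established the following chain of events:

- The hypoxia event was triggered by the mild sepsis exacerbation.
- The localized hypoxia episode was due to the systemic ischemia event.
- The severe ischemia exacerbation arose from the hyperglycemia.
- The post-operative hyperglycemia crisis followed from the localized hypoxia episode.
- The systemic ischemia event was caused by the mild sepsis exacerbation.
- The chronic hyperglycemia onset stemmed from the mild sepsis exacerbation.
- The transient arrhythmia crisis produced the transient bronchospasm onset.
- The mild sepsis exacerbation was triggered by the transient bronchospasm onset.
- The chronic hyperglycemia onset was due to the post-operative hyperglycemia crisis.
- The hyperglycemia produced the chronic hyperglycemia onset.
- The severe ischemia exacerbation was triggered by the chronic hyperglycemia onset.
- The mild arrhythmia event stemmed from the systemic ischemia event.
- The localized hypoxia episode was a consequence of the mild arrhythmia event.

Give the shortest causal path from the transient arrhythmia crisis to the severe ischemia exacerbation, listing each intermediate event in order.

the transient arrhythmia crisis → the transient bronchospasm onset
the transient bronchospasm onset → the mild sepsis exacerbation
the mild sepsis exacerbation → the chronic hyperglycemia onset
the chronic hyperglycemia onset → the severe ischemia exacerbation
Length: 4 steps.

the transient arrhythmia crisis → the transient bronchospasm onset → the mild sepsis exacerbation → the chronic hyperglycemia onset → the severe ischemia exacerbation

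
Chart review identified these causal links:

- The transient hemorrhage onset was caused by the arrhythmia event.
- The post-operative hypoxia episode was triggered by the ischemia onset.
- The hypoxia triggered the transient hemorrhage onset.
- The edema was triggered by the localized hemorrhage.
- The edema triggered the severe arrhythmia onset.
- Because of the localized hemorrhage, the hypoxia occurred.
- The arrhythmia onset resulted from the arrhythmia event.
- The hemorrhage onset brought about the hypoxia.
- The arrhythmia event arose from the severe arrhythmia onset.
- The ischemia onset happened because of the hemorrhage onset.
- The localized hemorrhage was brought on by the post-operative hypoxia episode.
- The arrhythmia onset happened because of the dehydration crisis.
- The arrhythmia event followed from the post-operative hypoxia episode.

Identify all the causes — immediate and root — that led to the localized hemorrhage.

the hemorrhage onset, the ischemia onset, the post-operative hypoxia episode

Immediate cause of the localized hemorrhage: the post-operative hypoxia episode.
Further upstream: the hemorrhage onset, the ischemia onset.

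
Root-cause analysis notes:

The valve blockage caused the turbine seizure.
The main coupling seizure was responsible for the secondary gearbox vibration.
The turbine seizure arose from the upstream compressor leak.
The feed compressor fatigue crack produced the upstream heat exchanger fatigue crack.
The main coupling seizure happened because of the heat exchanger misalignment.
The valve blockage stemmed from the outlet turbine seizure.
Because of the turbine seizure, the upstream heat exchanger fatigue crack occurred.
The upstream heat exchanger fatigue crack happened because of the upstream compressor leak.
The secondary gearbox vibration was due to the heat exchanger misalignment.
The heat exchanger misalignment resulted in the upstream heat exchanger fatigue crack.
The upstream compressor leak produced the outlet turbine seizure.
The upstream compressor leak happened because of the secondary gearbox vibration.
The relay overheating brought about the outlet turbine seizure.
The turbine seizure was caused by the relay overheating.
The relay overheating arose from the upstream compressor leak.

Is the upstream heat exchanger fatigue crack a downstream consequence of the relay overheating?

There is a causal chain: the relay overheating → the turbine seizure → the upstream heat exchanger fatigue crack.

Yes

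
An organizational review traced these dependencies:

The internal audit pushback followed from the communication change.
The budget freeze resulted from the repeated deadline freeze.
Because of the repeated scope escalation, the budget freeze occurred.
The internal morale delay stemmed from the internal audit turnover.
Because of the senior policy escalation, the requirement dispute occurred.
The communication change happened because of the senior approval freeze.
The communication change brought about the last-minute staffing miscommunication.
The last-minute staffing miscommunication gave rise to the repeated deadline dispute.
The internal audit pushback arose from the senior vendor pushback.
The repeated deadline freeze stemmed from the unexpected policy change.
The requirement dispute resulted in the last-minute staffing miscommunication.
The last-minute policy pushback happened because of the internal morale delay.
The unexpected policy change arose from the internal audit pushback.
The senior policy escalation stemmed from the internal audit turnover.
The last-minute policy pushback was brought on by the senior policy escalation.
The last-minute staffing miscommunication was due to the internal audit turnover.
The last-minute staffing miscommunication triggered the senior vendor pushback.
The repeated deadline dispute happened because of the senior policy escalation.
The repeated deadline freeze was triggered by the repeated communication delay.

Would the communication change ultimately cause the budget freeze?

Yes

There is a causal chain: the communication change → the internal audit pushback → the unexpected policy change → the repeated deadline freeze → the budget freeze.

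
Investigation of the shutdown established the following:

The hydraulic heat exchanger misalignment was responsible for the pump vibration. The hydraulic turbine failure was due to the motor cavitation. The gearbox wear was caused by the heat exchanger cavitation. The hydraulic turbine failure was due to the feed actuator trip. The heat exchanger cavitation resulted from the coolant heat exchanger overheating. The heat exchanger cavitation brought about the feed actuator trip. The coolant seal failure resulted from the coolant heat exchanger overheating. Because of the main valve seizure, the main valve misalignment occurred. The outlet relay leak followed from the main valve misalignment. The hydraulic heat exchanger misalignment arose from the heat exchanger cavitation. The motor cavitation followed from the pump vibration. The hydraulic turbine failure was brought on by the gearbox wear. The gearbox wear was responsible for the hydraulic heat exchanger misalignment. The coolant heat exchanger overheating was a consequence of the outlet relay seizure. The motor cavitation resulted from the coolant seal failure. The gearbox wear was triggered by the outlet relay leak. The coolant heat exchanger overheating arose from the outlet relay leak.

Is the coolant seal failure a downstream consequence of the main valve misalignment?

Yes

There is a causal chain: the main valve misalignment → the outlet relay leak → the coolant heat exchanger overheating → the coolant seal failure.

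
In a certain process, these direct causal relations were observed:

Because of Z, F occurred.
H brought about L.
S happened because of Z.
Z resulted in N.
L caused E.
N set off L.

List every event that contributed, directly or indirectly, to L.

H, N, Z

Immediate causes of L: N, H.
Further upstream: Z.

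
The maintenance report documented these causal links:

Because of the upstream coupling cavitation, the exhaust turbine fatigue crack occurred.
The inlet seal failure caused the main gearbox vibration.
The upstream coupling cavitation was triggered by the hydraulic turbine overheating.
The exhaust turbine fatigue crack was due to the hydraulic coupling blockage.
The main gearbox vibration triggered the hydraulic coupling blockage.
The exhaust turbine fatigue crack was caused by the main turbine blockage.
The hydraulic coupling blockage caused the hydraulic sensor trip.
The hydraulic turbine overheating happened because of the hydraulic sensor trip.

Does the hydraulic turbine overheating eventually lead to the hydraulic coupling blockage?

The hydraulic turbine overheating leads to the upstream coupling cavitation, the exhaust turbine fatigue crack; the hydraulic coupling blockage is not among them.

No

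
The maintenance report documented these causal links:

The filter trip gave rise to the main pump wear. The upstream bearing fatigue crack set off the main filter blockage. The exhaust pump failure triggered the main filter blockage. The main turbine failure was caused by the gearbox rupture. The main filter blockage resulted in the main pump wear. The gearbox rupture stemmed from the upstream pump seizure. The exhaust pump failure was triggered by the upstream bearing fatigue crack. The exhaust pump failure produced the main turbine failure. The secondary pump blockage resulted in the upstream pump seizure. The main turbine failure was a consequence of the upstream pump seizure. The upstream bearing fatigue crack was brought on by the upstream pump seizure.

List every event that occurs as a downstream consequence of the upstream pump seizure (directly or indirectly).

Direct effects: the gearbox rupture, the upstream bearing fatigue crack, the main turbine failure.
2 steps out: the exhaust pump failure, the main filter blockage.
3 steps out: the main pump wear.
Not reachable from it: the secondary pump blockage, the filter trip.

the exhaust pump failure, the gearbox rupture, the main filter blockage, the main pump wear, the main turbine failure, the upstream bearing fatigue crack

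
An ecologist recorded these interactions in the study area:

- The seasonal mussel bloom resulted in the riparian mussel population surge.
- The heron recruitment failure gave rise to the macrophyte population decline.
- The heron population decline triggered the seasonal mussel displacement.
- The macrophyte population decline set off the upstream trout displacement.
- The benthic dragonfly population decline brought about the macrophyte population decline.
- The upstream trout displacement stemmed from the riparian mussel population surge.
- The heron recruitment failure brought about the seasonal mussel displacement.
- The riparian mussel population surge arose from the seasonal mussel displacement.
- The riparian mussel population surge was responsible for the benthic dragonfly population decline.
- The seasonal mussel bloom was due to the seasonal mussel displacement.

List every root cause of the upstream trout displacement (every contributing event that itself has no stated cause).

Tracing upstream from the upstream trout displacement: the upstream trout displacement ← the macrophyte population decline ← the heron recruitment failure.
A separate upstream branch: the upstream trout displacement ← the riparian mussel population surge ← the seasonal mussel displacement ← the heron population decline.
Each of those chain origins has no stated cause.

the heron population decline, the heron recruitment failure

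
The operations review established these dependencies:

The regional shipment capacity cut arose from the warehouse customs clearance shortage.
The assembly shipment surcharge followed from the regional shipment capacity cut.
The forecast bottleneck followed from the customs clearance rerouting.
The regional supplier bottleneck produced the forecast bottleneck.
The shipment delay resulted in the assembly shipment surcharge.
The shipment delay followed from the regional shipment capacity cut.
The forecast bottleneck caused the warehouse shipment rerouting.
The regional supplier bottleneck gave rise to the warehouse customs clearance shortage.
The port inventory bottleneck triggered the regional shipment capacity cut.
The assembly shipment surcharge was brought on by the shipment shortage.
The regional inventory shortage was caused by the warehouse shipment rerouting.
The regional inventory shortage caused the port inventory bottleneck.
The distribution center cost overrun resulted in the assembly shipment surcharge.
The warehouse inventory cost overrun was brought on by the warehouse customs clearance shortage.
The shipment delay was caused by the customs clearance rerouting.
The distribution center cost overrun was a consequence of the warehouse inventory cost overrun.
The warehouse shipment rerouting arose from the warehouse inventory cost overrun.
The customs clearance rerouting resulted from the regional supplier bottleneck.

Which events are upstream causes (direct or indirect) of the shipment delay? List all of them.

Immediate causes of the shipment delay: the customs clearance rerouting, the regional shipment capacity cut.
Further upstream: the regional supplier bottleneck, the warehouse customs clearance shortage, the warehouse inventory cost overrun, the forecast bottleneck, the warehouse shipment rerouting, the regional inventory shortage, the port inventory bottleneck.

the customs clearance rerouting, the forecast bottleneck, the port inventory bottleneck, the regional inventory shortage, the regional shipment capacity cut, the regional supplier bottleneck, the warehouse customs clearance shortage, the warehouse inventory cost overrun, the warehouse shipment rerouting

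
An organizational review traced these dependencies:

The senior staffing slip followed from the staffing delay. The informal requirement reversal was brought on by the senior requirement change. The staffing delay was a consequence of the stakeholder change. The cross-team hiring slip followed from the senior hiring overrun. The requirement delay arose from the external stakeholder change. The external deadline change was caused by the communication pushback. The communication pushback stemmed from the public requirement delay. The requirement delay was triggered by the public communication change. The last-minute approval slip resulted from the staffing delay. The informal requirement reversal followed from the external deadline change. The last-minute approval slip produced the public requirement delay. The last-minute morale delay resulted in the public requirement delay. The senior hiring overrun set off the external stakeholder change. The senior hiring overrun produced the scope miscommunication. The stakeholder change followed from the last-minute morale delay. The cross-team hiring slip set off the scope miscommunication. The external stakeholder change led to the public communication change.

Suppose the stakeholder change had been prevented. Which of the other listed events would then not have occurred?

the last-minute approval slip, the senior staffing slip, the staffing delay

Downstream of the stakeholder change: the staffing delay, the last-minute approval slip, the public requirement delay, the communication pushback, the external deadline change, the informal requirement reversal, the senior staffing slip.
Of those, still caused via another path: the public requirement delay, the communication pushback, the external deadline change, the informal requirement reversal.
The remainder have no surviving cause.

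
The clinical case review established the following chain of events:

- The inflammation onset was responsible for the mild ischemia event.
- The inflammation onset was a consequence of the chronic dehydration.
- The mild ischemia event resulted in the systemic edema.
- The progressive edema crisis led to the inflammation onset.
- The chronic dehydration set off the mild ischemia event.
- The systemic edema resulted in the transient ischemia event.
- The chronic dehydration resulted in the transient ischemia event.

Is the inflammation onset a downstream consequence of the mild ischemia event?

The mild ischemia event leads to the systemic edema, the transient ischemia event; the inflammation onset is not among them.

No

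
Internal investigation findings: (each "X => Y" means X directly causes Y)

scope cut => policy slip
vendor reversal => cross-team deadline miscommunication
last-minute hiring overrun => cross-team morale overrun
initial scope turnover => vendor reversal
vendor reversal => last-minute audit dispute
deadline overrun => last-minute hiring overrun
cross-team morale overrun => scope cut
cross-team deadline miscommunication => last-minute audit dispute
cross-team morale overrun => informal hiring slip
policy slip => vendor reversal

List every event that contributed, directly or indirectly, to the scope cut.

Immediate cause of the scope cut: the cross-team morale overrun.
Further upstream: the deadline overrun, the last-minute hiring overrun.

the cross-team morale overrun, the deadline overrun, the last-minute hiring overrun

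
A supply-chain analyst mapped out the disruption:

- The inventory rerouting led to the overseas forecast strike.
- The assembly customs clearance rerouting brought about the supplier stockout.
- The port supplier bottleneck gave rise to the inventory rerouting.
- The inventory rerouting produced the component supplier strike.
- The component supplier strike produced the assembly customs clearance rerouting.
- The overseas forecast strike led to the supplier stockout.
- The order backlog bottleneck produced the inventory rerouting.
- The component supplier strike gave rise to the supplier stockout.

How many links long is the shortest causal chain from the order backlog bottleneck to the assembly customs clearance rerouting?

Shortest chain: the order backlog bottleneck → the inventory rerouting → the component supplier strike → the assembly customs clearance rerouting.

3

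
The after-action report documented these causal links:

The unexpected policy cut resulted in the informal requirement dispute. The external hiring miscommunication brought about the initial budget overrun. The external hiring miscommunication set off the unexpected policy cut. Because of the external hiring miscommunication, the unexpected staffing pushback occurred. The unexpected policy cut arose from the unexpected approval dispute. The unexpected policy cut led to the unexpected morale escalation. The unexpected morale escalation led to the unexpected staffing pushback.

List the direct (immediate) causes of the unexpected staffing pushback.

the external hiring miscommunication, the unexpected morale escalation

Upstream contributors include the unexpected policy cut, the unexpected approval dispute, but only the external hiring miscommunication, the unexpected morale escalation feed directly into the unexpected staffing pushback.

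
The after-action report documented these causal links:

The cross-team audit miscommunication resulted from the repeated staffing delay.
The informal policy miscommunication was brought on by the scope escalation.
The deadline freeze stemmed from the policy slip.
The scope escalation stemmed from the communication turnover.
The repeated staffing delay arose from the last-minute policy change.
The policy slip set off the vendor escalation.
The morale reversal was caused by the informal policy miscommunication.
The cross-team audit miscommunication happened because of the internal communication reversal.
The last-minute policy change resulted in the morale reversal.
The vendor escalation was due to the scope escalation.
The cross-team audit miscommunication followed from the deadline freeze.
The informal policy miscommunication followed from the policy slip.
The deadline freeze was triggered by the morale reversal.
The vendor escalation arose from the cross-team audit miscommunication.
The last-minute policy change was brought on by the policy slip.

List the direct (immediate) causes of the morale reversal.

the informal policy miscommunication, the last-minute policy change

Upstream contributors include the policy slip, the communication turnover, the scope escalation, but only the informal policy miscommunication, the last-minute policy change feed directly into the morale reversal.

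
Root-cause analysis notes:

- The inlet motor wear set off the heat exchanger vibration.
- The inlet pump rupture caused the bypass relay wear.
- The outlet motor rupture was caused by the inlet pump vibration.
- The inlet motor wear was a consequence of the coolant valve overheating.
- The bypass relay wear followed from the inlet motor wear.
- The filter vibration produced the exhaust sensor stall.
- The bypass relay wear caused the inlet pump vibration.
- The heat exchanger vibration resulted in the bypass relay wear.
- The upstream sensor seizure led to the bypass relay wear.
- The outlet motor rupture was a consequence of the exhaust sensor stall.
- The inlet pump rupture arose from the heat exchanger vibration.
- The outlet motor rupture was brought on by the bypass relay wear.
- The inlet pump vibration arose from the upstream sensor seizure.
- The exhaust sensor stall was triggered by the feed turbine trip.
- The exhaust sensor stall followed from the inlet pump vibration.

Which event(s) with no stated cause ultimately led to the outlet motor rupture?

Tracing upstream from the outlet motor rupture: the outlet motor rupture ← the bypass relay wear ← the inlet motor wear ← the coolant valve overheating.
A separate upstream branch: the outlet motor rupture ← the exhaust sensor stall ← the feed turbine trip.
A separate upstream branch: the outlet motor rupture ← the bypass relay wear ← the upstream sensor seizure.
A separate upstream branch: the outlet motor rupture ← the exhaust sensor stall ← the filter vibration.
Each of those chain origins has no stated cause.

the coolant valve overheating, the feed turbine trip, the filter vibration, the upstream sensor seizure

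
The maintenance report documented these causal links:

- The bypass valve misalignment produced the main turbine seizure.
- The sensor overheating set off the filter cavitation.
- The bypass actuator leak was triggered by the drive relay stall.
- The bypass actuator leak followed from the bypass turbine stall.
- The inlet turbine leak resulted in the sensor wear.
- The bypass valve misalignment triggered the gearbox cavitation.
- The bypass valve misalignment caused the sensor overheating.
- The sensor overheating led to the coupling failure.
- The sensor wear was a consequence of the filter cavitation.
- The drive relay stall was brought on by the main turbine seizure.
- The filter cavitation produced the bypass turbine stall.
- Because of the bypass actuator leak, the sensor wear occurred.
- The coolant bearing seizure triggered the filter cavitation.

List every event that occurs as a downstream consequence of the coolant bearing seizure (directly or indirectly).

Direct effects: the filter cavitation.
2 steps out: the bypass turbine stall, the sensor wear.
3 steps out: the bypass actuator leak.
Not reachable from it: the bypass valve misalignment, the sensor overheating, the main turbine seizure, the drive relay stall, the coupling failure, the inlet turbine leak, the gearbox cavitation.

the bypass actuator leak, the bypass turbine stall, the filter cavitation, the sensor wear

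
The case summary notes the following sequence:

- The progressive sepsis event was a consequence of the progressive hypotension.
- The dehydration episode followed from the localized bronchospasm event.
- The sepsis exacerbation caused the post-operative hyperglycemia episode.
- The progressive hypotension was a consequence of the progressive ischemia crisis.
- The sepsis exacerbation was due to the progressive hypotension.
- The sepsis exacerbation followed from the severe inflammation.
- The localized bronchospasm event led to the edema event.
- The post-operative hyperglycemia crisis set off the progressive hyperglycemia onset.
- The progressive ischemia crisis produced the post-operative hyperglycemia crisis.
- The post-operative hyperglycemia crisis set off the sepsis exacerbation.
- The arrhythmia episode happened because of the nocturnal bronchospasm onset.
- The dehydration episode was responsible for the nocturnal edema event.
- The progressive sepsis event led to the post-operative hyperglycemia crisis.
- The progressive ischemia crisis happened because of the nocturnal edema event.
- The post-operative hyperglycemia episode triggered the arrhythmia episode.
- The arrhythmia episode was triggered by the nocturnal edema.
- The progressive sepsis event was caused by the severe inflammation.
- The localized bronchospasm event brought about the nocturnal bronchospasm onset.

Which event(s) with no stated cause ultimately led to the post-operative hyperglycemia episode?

the localized bronchospasm event, the severe inflammation

Tracing upstream from the post-operative hyperglycemia episode: the post-operative hyperglycemia episode ← the sepsis exacerbation ← the severe inflammation.
A separate upstream branch: the post-operative hyperglycemia episode ← the sepsis exacerbation ← the progressive hypotension ← the progressive ischemia crisis ← the nocturnal edema event ← the dehydration episode ← the localized bronchospasm event.
Each of those chain origins has no stated cause.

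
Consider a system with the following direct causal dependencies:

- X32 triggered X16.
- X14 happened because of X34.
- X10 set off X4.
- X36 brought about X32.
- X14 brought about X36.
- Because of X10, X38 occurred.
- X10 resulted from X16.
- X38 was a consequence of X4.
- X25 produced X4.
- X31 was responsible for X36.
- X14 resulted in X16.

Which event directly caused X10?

X16

Upstream contributors include X31, X34, X14, X36, X32, but only X16 feeds directly into X10.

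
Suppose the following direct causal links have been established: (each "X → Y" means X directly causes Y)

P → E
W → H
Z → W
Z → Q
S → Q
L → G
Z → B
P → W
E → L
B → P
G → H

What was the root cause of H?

Tracing upstream from H: H ← W ← Z.
Z has no stated cause, so it is the root.

Z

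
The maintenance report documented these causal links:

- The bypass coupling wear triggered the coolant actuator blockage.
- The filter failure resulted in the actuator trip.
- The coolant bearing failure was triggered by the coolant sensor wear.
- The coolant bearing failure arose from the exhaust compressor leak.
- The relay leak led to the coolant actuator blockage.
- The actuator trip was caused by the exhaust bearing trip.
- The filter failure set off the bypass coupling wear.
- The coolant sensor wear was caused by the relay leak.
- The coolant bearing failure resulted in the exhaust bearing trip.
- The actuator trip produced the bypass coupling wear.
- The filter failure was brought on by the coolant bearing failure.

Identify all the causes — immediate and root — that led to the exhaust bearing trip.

Immediate cause of the exhaust bearing trip: the coolant bearing failure.
Further upstream: the relay leak, the coolant sensor wear, the exhaust compressor leak.

the coolant bearing failure, the coolant sensor wear, the exhaust compressor leak, the relay leak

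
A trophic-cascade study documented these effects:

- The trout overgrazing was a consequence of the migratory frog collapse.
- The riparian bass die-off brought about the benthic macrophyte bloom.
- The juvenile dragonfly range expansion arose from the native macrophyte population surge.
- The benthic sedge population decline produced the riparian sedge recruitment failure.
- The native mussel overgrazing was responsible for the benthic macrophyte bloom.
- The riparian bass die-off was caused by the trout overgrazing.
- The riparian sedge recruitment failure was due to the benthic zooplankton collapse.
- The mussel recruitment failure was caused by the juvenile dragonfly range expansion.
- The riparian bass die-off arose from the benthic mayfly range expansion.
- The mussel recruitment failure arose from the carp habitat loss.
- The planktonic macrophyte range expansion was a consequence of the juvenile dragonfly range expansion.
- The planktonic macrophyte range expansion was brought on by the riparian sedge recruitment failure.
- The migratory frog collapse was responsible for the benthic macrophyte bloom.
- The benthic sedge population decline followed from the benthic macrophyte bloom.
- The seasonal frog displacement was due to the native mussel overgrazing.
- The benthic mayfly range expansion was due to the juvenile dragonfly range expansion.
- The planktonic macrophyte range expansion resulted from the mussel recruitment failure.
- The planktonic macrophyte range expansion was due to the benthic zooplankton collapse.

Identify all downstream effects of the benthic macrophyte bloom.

Direct effects: the benthic sedge population decline.
2 steps out: the riparian sedge recruitment failure.
3 steps out: the planktonic macrophyte range expansion.
Not reachable from it: the native mussel overgrazing, the native macrophyte population surge, the migratory frog collapse, the juvenile dragonfly range expansion, the benthic mayfly range expansion, the trout overgrazing, the riparian bass die-off, the carp habitat loss, the mussel recruitment failure, the seasonal frog displacement, the benthic zooplankton collapse.

the benthic sedge population decline, the planktonic macrophyte range expansion, the riparian sedge recruitment failure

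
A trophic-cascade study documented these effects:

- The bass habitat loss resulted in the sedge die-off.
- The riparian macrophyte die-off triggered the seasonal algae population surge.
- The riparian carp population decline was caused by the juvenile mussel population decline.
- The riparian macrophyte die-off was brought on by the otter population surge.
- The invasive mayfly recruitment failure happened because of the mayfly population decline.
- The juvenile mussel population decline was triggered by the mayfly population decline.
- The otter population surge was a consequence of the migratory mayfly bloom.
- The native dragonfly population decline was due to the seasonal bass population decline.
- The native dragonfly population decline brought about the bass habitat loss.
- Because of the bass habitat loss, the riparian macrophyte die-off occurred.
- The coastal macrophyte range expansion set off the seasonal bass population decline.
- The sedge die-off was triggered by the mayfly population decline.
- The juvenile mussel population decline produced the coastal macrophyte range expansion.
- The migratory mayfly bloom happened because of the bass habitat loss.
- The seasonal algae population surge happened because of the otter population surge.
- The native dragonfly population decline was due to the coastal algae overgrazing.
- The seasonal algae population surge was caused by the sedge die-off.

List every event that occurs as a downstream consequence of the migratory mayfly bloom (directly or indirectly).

Direct effects: the otter population surge.
2 steps out: the riparian macrophyte die-off, the seasonal algae population surge.
Not reachable from it: the coastal algae overgrazing, the mayfly population decline, the juvenile mussel population decline, the riparian carp population decline, the coastal macrophyte range expansion, the seasonal bass population decline, the native dragonfly population decline, the bass habitat loss, the invasive mayfly recruitment failure, the sedge die-off.

the otter population surge, the riparian macrophyte die-off, the seasonal algae population surge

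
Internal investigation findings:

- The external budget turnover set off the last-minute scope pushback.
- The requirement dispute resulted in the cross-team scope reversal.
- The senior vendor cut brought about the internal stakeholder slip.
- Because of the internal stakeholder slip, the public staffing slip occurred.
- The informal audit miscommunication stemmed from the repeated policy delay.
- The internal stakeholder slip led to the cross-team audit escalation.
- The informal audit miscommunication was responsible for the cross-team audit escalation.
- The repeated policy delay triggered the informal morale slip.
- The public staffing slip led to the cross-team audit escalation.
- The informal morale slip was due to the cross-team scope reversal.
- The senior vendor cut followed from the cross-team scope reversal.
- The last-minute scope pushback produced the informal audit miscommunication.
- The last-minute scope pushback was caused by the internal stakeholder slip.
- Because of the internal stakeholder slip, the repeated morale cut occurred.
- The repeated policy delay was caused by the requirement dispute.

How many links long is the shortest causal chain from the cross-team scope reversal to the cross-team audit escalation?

3

Shortest chain: the cross-team scope reversal → the senior vendor cut → the internal stakeholder slip → the cross-team audit escalation.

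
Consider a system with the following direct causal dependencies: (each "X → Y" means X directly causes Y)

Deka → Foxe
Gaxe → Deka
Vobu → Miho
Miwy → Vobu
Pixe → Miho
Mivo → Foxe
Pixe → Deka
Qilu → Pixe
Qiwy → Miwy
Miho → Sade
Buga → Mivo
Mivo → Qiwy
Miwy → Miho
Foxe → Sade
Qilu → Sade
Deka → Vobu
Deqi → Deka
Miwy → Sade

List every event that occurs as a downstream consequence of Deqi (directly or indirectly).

Direct effects: Deka.
2 steps out: Foxe, Vobu.
3 steps out: Miho, Sade.
Not reachable from it: Gaxe, Qilu, Buga, Pixe, Mivo, Qiwy, Miwy.

Deka, Foxe, Miho, Sade, Vobu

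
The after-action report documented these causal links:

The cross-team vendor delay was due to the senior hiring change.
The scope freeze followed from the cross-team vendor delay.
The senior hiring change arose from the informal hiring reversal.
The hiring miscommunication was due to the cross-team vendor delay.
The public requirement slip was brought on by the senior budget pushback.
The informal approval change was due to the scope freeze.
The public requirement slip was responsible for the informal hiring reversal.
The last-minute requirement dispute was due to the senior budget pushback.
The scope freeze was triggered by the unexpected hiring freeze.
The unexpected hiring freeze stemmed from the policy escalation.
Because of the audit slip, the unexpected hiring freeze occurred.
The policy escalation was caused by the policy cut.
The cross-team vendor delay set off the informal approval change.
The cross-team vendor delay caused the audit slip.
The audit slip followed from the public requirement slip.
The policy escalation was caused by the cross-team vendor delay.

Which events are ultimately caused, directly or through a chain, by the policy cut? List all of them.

the informal approval change, the policy escalation, the scope freeze, the unexpected hiring freeze

Direct effects: the policy escalation.
2 steps out: the unexpected hiring freeze.
3 steps out: the scope freeze.
4 steps out: the informal approval change.
Not reachable from it: the senior budget pushback, the public requirement slip, the last-minute requirement dispute, the informal hiring reversal, the senior hiring change, the cross-team vendor delay, the audit slip, the hiring miscommunication.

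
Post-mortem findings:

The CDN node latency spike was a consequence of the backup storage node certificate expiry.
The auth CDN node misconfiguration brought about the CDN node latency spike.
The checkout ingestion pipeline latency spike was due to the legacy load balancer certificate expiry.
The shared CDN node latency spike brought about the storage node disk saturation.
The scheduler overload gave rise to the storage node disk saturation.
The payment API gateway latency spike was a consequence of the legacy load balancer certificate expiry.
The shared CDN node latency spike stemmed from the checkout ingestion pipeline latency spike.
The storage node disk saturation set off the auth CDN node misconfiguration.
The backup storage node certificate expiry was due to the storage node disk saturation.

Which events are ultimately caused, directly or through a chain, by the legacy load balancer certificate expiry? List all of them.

Direct effects: the checkout ingestion pipeline latency spike, the payment API gateway latency spike.
2 steps out: the shared CDN node latency spike.
3 steps out: the storage node disk saturation.
4 steps out: the auth CDN node misconfiguration, the backup storage node certificate expiry.
5 steps out: the CDN node latency spike.
Not reachable from it: the scheduler overload.

the CDN node latency spike, the auth CDN node misconfiguration, the backup storage node certificate expiry, the checkout ingestion pipeline latency spike, the payment API gateway latency spike, the shared CDN node latency spike, the storage node disk saturation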